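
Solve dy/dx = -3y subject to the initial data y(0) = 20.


General solution of y' = -3y is y = Ce^(-3x).
Apply y(0) = 20: C = 20.
Particular solution: y = 20e^(-3x).


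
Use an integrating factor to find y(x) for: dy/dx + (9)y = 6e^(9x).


P(x) = 9 ⇒ μ = e^(9x).
(μ y)' = 6e^(18x) ⇒ μ y = (6/18)e^(18x) + C.
Divide by μ: y = (1/3)e^(9x) + Ce^(-9x).


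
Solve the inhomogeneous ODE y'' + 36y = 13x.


Homogeneous: r² + 36 = 0 ⇒ r = ±6i, y_h = C₁cos(6x) + C₂sin(6x).
Polynomial forcing; try y_p = Ax + B. Then y_p'' + 36 y_p = 36(Ax + B) = 13x, so B = 0 and A = 13/36.
General solution: y = C₁cos(6x) + C₂sin(6x) + (13/36)x.


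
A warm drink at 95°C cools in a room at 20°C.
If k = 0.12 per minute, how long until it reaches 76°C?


From T(t) = T_a + (T₀ - T_a)e^(-kt), set T(t) = 76:
(76 - 20) / (95 - 20) = e^(-0.12t), so t = -ln(0.747)/0.12 ≈ 2.4 minutes.


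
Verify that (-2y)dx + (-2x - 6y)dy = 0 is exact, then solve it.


Check exactness: ∂M/∂y = -2 and ∂N/∂x = -2; equal, so the equation is exact.
Integrate M with respect to x (treating y as constant): ∫M dx = -2xy + h(y).
Differentiate w.r.t. y and set equal to N: the x-dependent terms already match, leaving h'(y) = -6y. Integrate: h(y) = -3y^2.
So F(x,y) = -2xy - 3y^2.
General solution: -2xy - 3y^2 = C.


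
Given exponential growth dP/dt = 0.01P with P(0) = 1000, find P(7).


The ODE dP/dt = 0.01P has solution P(t) = P(0)e^(0.01t).
Substitute P(0) = 1000 and t = 7: P(7) = 1000 e^(0.07) ≈ 1073.


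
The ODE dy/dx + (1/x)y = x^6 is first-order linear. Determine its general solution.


P(x) = 1/x ⇒ μ = x^1.
(x^1 y)' = x^7 ⇒ x^1 y = x^8/(8) + C.
Solve for y: y = (1/8)x^7 + C/x^1.


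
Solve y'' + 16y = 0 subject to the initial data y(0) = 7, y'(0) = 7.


Characteristic roots of r² + 16 = 0 are ±4i, so y = C₁cos(4x) + C₂sin(4x).
Apply y(0) = 7: C₁ = 7. Differentiate and apply y'(0) = 7: 4·C₂ = 7, so C₂ = 7/4.
Particular solution: y = 7cos(4x) + (7/4)sin(4x).


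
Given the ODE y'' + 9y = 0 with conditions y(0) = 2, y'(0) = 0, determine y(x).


Characteristic roots of r² + 9 = 0 are ±3i, so y = C₁cos(3x) + C₂sin(3x).
Apply y(0) = 2: C₁ = 2. Differentiate and apply y'(0) = 0: 3·C₂ = 0, so C₂ = 0.
Particular solution: y = 2cos(3x).


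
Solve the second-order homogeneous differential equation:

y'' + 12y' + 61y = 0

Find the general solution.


Characteristic equation: r² + 12r + 61 = 0.
Discriminant is negative; roots r = -6 ± 5i (complex conjugate pair).
General solution uses e^(α x)(C₁ cos(β x) + C₂ sin(β x)): y = e^(-6x)(C₁cos(5x) + C₂sin(5x)).


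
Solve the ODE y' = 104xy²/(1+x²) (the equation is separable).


Separate: dy/y² = 104x/(1+x²) dx.
Integrate LHS: ∫ dy/y² = -1/y.
Integrate RHS via u = 1+x²: 52ln(1+x²) + C.
Result: -1/y = 52ln(1+x²) + C.


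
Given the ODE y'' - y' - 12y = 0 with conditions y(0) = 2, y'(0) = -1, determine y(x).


Characteristic roots of r² - r - 12 = 0 are -3, 4.
General solution y = c₁ e^(-3x) + c₂ e^(4x).
Apply y(0) = 2: c₁ + c₂ = 2. Apply y'(0) = -1: -3 c₁ + 4 c₂ = -1.
Solve: c₁ = 9/7, c₂ = 5/7.
Particular solution: y = (9/7)e^(-3x) + (5/7)e^(4x).


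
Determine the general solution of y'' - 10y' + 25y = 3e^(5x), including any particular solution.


Characteristic polynomial (r - 5)² = 0; repeated root r = 5.
y_h = (C₁ + C₂x)e^(5x). Forcing matches the repeated root (resonance), so try y_p = Ax² e^(5x).
Substitute and solve for A: 2A = 3, so A = 3/2.
General solution: y = (C₁ + C₂x + (3/2)x²)e^(5x).


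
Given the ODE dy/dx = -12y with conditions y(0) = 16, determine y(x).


General solution of y' = -12y is y = Ce^(-12x).
Apply y(0) = 16: C = 16.
Particular solution: y = 16e^(-12x).


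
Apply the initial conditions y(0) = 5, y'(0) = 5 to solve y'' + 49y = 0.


Characteristic roots of r² + 49 = 0 are ±7i, so y = C₁cos(7x) + C₂sin(7x).
Apply y(0) = 5: C₁ = 5. Differentiate and apply y'(0) = 5: 7·C₂ = 5, so C₂ = 5/7.
Particular solution: y = 5cos(7x) + (5/7)sin(7x).


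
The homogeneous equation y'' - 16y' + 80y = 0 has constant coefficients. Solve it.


Characteristic equation: r² - 16r + 80 = 0.
Discriminant is negative; roots r = 8 ± 4i (complex conjugate pair).
General solution uses e^(α x)(C₁ cos(β x) + C₂ sin(β x)): y = e^(8x)(C₁cos(4x) + C₂sin(4x)).


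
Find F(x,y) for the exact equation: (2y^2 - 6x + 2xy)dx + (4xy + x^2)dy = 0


Check exactness: ∂M/∂y = 4y + 2x and ∂N/∂x = 4y + 2x; equal, so the equation is exact.
Integrate M with respect to x (treating y as constant): ∫M dx = 2xy^2 - 3x^2 + x^2y + h(y).
Differentiate w.r.t. y and set equal to N: all terms match, so h'(y) = 0 and h is a constant absorbed into C.
General solution: 2xy^2 - 3x^2 + x^2y = C.


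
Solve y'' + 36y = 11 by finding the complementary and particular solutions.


Homogeneous part: r² + 36 = 0 ⇒ r = ±6i, so y_h = C₁cos(6x) + C₂sin(6x).
Try constant y_p = A; plug in: 36A = 11 ⇒ A = 11/36.
General solution: y = C₁cos(6x) + C₂sin(6x) + 11/36.


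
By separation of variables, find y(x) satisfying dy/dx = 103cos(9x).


g(y) = 1, so integrate directly: y = ∫ 103cos(9x) dx = (103/9)sin(9x) + C.


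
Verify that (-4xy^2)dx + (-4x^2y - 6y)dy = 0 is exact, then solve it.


Check exactness: ∂M/∂y = -8xy and ∂N/∂x = -8xy; equal, so the equation is exact.
Integrate M with respect to x (treating y as constant): ∫M dx = -2x^2y^2 + h(y).
Differentiate w.r.t. y and set equal to N: the x-dependent terms already match, leaving h'(y) = -6y. Integrate: h(y) = -3y^2.
So F(x,y) = -2x^2y^2 - 3y^2.
General solution: -2x^2y^2 - 3y^2 = C.


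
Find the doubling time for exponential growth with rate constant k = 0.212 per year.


Exponential growth: P(t) = P₀ e^(0.212t). Set P(t)/P₀ = 2: e^(0.212t) = 2.
Solve: t = ln(2)/0.212 ≈ 3.27 years.


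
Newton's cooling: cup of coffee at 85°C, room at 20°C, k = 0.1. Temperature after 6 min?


Newton's law: dT/dt = -k(T - T_a) has solution T(t) = T_a + (T₀ - T_a)e^(-kt).
Plug in T_a = 20, T₀ = 85, k = 0.1, t = 6: T(6) = 20 + (65)e^(-0.60) ≈ 55.7°C.


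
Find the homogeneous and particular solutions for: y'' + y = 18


Homogeneous part: r² + 1 = 0 ⇒ r = ±1i, so y_h = C₁cos(x) + C₂sin(x).
Try constant y_p = A; plug in: 1A = 18 ⇒ A = 18.
General solution: y = C₁cos(x) + C₂sin(x) + 18.


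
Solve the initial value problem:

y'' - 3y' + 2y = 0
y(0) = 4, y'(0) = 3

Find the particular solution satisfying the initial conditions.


Characteristic roots of r² - 3r + 2 = 0 are 1, 2.
General solution y = c₁ e^(x) + c₂ e^(2x).
Apply y(0) = 4: c₁ + c₂ = 4. Apply y'(0) = 3: 1 c₁ + 2 c₂ = 3.
Solve: c₁ = 5, c₂ = -1.
Particular solution: y = 5e^(x) - e^(2x).


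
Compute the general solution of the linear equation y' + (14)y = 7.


P(x) = 14, Q(x) = 7; integrating factor μ = e^(14x).
(μ y)' = 7e^(14x) ⇒ μ y = (1/2)e^(14x) + C.
Divide by μ: y = 1/2 + Ce^(-14x).


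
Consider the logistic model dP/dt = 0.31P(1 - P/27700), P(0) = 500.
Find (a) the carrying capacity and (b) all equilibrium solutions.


Logistic ODE dP/dt = 0.31P(1 - P/27700) has equilibria where dP/dt = 0, i.e. P = 0 or P = 27700.
The coefficient (1 - P/K) = 0 when P = K, identifying K = 27700 as the carrying capacity.
(a) K = 27700; (b) equilibria P = 0 and P = 27700.


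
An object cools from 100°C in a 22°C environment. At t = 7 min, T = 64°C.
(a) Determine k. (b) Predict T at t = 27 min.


Newton's law: T(t) = T_a + (T₀ - T_a)e^(-kt).
(a) Use T(7) = 64: (64 - 22)/(100 - 22) = e^(-k·7), so k = -ln(0.538)/7 ≈ 0.0884.
(b) Apply k to t = 27: T(27) = 22 + (78)e^(-2.388) ≈ 29.2°C.


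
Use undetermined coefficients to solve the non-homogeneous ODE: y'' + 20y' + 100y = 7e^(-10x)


Characteristic polynomial (r + 10)² = 0; repeated root r = -10.
y_h = (C₁ + C₂x)e^(-10x). Forcing matches the repeated root (resonance), so try y_p = Ax² e^(-10x).
Substitute and solve for A: 2A = 7, so A = 7/2.
General solution: y = (C₁ + C₂x + (7/2)x²)e^(-10x).


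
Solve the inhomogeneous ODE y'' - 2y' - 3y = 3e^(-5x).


Characteristic roots of r² - 2r - 3 = 0 are 3, -1.
y_h = C₁e^(3x) + C₂e^(-x).
Forcing exponent -5 is not a characteristic root; try y_p = Ae^(-5x).
Substitute: A·(25 + (-2)·-5 + (-3)) = A·32 = 3, so A = 3/32.
General solution: y = C₁e^(3x) + C₂e^(-x) + (3/32)e^(-5x).


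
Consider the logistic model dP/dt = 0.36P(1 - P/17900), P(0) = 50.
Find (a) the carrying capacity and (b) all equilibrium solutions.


Logistic ODE dP/dt = 0.36P(1 - P/17900) has equilibria where dP/dt = 0, i.e. P = 0 or P = 17900.
The coefficient (1 - P/K) = 0 when P = K, identifying K = 17900 as the carrying capacity.
(a) K = 17900; (b) equilibria P = 0 and P = 17900.


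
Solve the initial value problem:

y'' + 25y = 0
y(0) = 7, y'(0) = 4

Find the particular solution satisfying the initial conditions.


Characteristic roots of r² + 25 = 0 are ±5i, so y = C₁cos(5x) + C₂sin(5x).
Apply y(0) = 7: C₁ = 7. Differentiate and apply y'(0) = 4: 5·C₂ = 4, so C₂ = 4/5.
Particular solution: y = 7cos(5x) + (4/5)sin(5x).


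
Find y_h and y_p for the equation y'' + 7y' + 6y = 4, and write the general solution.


Characteristic roots of r² + 7r + 6 = 0 are -1, -6.
y_h = C₁e^(-x) + C₂e^(-6x).
Constant forcing; try y_p = A. Then 6A = 4 ⇒ A = 2/3.
General solution: y = C₁e^(-x) + C₂e^(-6x) + 2/3.


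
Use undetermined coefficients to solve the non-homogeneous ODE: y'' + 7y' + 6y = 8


Characteristic roots of r² + 7r + 6 = 0 are -6, -1.
y_h = C₁e^(-6x) + C₂e^(-x).
Constant forcing; try y_p = A. Then 6A = 8 ⇒ A = 4/3.
General solution: y = C₁e^(-6x) + C₂e^(-x) + 4/3.


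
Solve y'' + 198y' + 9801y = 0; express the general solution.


Characteristic equation: r² + 198r + 9801 = 0, i.e. (r + 99)² = 0.
Repeated root r = -99; include an x factor for the second linearly independent solution.
General solution: y = (C₁ + C₂x)e^(-99x).


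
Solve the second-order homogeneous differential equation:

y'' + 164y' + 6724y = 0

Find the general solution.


Characteristic equation: r² + 164r + 6724 = 0, i.e. (r + 82)² = 0.
Repeated root r = -82; include an x factor for the second linearly independent solution.
General solution: y = (C₁ + C₂x)e^(-82x).


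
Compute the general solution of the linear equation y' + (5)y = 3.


P(x) = 5, Q(x) = 3; integrating factor μ = e^(5x).
(μ y)' = 3e^(5x) ⇒ μ y = (3/5)e^(5x) + C.
Divide by μ: y = 3/5 + Ce^(-5x).


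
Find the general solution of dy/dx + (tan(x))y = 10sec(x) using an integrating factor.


P(x) = tan(x) ⇒ μ = e^(∫tan(x)dx) = sec(x).
(sec(x) y)' = 10sec²(x) ⇒ sec(x) y = 10tan(x) + C.
Multiply by cos(x): y = 10sin(x) + C·cos(x).


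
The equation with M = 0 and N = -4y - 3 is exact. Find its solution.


Check exactness: ∂M/∂y = 0 and ∂N/∂x = 0; equal, so the equation is exact.
Integrate M with respect to x (treating y as constant): ∫M dx = 0 + h(y).
Differentiate w.r.t. y and set equal to N: the x-dependent terms already match, leaving h'(y) = -4y - 3. Integrate: h(y) = -2y^2 - 3y.
So F(x,y) = -2y^2 - 3y.
General solution: -2y^2 - 3y = C.


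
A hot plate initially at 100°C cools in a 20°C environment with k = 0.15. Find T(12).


Newton's law: dT/dt = -k(T - T_a) has solution T(t) = T_a + (T₀ - T_a)e^(-kt).
Plug in T_a = 20, T₀ = 100, k = 0.15, t = 12: T(12) = 20 + (80)e^(-1.80) ≈ 33.2°C.


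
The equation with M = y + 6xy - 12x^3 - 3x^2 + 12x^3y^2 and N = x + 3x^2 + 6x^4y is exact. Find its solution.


Check exactness: ∂M/∂y = 1 + 6x + 24x^3y and ∂N/∂x = 1 + 6x + 24x^3y; equal, so the equation is exact.
Integrate M with respect to x (treating y as constant): ∫M dx = xy + 3x^2y - 3x^4 - x^3 + 3x^4y^2 + h(y).
Differentiate w.r.t. y and set equal to N: all terms match, so h'(y) = 0 and h is a constant absorbed into C.
General solution: xy + 3x^2y - 3x^4 - x^3 + 3x^4y^2 = C.


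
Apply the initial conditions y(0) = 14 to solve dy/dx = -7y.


General solution of y' = -7y is y = Ce^(-7x).
Apply y(0) = 14: C = 14.
Particular solution: y = 14e^(-7x).


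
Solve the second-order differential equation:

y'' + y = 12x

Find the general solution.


Homogeneous: r² + 1 = 0 ⇒ r = ±1i, y_h = C₁cos(x) + C₂sin(x).
Polynomial forcing; try y_p = Ax + B. Then y_p'' + 1 y_p = 1(Ax + B) = 12x, so B = 0 and A = 12.
General solution: y = C₁cos(x) + C₂sin(x) + 12x.


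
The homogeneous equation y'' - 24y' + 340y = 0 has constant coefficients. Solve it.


Characteristic equation: r² - 24r + 340 = 0.
Discriminant is negative; roots r = 12 ± 14i (complex conjugate pair).
General solution uses e^(α x)(C₁ cos(β x) + C₂ sin(β x)): y = e^(12x)(C₁cos(14x) + C₂sin(14x)).


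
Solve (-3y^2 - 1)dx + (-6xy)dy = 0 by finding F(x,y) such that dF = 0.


Check exactness: ∂M/∂y = -6y and ∂N/∂x = -6y; equal, so the equation is exact.
Integrate M with respect to x (treating y as constant): ∫M dx = -3xy^2 - x + h(y).
Differentiate w.r.t. y and set equal to N: all terms match, so h'(y) = 0 and h is a constant absorbed into C.
General solution: -3xy^2 - x = C.


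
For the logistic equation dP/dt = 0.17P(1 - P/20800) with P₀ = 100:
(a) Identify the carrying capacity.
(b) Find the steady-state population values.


Logistic ODE dP/dt = 0.17P(1 - P/20800) has equilibria where dP/dt = 0, i.e. P = 0 or P = 20800.
The coefficient (1 - P/K) = 0 when P = K, identifying K = 20800 as the carrying capacity.
(a) K = 20800; (b) equilibria P = 0 and P = 20800.


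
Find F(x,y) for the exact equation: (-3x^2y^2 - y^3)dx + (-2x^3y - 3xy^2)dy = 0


Check exactness: ∂M/∂y = -6x^2y - 3y^2 and ∂N/∂x = -6x^2y - 3y^2; equal, so the equation is exact.
Integrate M with respect to x (treating y as constant): ∫M dx = -x^3y^2 - xy^3 + h(y).
Differentiate w.r.t. y and set equal to N: all terms match, so h'(y) = 0 and h is a constant absorbed into C.
General solution: -x^3y^2 - xy^3 = C.


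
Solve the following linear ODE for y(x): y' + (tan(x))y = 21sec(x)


P(x) = tan(x) ⇒ μ = e^(∫tan(x)dx) = sec(x).
(sec(x) y)' = 21sec²(x) ⇒ sec(x) y = 21tan(x) + C.
Multiply by cos(x): y = 21sin(x) + C·cos(x).


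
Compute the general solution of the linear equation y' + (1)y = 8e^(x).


P(x) = 1 ⇒ μ = e^(x).
(μ y)' = 8e^(2x) ⇒ μ y = (8/2)e^(2x) + C.
Divide by μ: y = 4e^(x) + Ce^(-x).


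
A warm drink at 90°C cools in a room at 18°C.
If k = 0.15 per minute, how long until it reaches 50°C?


From T(t) = T_a + (T₀ - T_a)e^(-kt), set T(t) = 50:
(50 - 18) / (90 - 18) = e^(-0.15t), so t = -ln(0.444)/0.15 ≈ 5.4 minutes.


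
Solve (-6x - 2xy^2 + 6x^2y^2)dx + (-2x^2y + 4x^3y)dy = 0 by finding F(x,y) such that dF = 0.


Check exactness: ∂M/∂y = -4xy + 12x^2y and ∂N/∂x = -4xy + 12x^2y; equal, so the equation is exact.
Integrate M with respect to x (treating y as constant): ∫M dx = -3x^2 - x^2y^2 + 2x^3y^2 + h(y).
Differentiate w.r.t. y and set equal to N: all terms match, so h'(y) = 0 and h is a constant absorbed into C.
General solution: -3x^2 - x^2y^2 + 2x^3y^2 = C.


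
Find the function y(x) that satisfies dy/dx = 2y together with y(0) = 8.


General solution of y' = 2y is y = Ce^(2x).
Apply y(0) = 8: C = 8.
Particular solution: y = 8e^(2x).


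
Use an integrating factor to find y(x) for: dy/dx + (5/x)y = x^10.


P(x) = 5/x ⇒ μ = x^5.
(x^5 y)' = x^5·x^10 = x^15.
Integrate: x^5 y = x^16/(16) + C.
Solve for y: y = (1/16)x^11 + C/x^5.


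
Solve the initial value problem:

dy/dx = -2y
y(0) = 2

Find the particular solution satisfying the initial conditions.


General solution of y' = -2y is y = Ce^(-2x).
Apply y(0) = 2: C = 2.
Particular solution: y = 2e^(-2x).


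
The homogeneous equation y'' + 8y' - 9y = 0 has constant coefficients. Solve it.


Characteristic equation: r² + 8r - 9 = 0.
Factor: (r + 9)(r - 1) = 0 ⇒ r = -9, 1 (distinct real).
General solution: y = C₁e^(-9x) + C₂e^(x).


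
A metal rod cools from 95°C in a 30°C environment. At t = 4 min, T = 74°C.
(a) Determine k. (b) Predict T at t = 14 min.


Newton's law: T(t) = T_a + (T₀ - T_a)e^(-kt).
(a) Use T(4) = 74: (74 - 30)/(95 - 30) = e^(-k·4), so k = -ln(0.677)/4 ≈ 0.0975.
(b) Apply k to t = 14: T(14) = 30 + (65)e^(-1.366) ≈ 46.6°C.


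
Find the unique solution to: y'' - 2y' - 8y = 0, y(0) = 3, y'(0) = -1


Characteristic roots of r² - 2r - 8 = 0 are -2, 4.
General solution y = c₁ e^(-2x) + c₂ e^(4x).
Apply y(0) = 3: c₁ + c₂ = 3. Apply y'(0) = -1: -2 c₁ + 4 c₂ = -1.
Solve: c₁ = 13/6, c₂ = 5/6.
Particular solution: y = (13/6)e^(-2x) + (5/6)e^(4x).


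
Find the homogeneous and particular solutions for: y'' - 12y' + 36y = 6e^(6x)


Characteristic polynomial (r - 6)² = 0; repeated root r = 6.
y_h = (C₁ + C₂x)e^(6x). Forcing matches the repeated root (resonance), so try y_p = Ax² e^(6x).
Substitute and solve for A: 2A = 6, so A = 3.
General solution: y = (C₁ + C₂x + 3x²)e^(6x).


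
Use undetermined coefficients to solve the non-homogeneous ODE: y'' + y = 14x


Homogeneous: r² + 1 = 0 ⇒ r = ±1i, y_h = C₁cos(x) + C₂sin(x).
Polynomial forcing; try y_p = Ax + B. Then y_p'' + 1 y_p = 1(Ax + B) = 14x, so B = 0 and A = 14.
General solution: y = C₁cos(x) + C₂sin(x) + 14x.


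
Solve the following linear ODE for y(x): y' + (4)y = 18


P(x) = 4, Q(x) = 18; integrating factor μ = e^(4x).
(μ y)' = 18e^(4x) ⇒ μ y = (9/2)e^(4x) + C.
Divide by μ: y = 9/2 + Ce^(-4x).


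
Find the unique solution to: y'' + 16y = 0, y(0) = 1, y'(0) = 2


Characteristic roots of r² + 16 = 0 are ±4i, so y = C₁cos(4x) + C₂sin(4x).
Apply y(0) = 1: C₁ = 1. Differentiate and apply y'(0) = 2: 4·C₂ = 2, so C₂ = 1/2.
Particular solution: y = cos(4x) + (1/2)sin(4x).


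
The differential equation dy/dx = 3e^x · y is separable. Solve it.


Separate variables: dy/y = 3e^x dx.
Integrate: ln|y| = 3e^x + C₀.
Exponentiate: y = Ce^(3e^x).


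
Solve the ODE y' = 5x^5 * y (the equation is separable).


Separate variables: dy/y = 5x^5 dx.
Integrate: ln|y| = (5/6)x^6 + C₀.
Exponentiate: y = Ce^((5/6)x^6).


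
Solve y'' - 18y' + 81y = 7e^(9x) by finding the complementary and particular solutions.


Characteristic polynomial (r - 9)² = 0; repeated root r = 9.
y_h = (C₁ + C₂x)e^(9x). Forcing matches the repeated root (resonance), so try y_p = Ax² e^(9x).
Substitute and solve for A: 2A = 7, so A = 7/2.
General solution: y = (C₁ + C₂x + (7/2)x²)e^(9x).


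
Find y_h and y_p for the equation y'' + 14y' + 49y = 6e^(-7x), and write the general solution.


Characteristic polynomial (r + 7)² = 0; repeated root r = -7.
y_h = (C₁ + C₂x)e^(-7x). Forcing matches the repeated root (resonance), so try y_p = Ax² e^(-7x).
Substitute and solve for A: 2A = 6, so A = 3.
General solution: y = (C₁ + C₂x + 3x²)e^(-7x).


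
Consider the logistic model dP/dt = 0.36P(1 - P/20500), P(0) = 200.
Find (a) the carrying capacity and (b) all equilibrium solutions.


Logistic ODE dP/dt = 0.36P(1 - P/20500) has equilibria where dP/dt = 0, i.e. P = 0 or P = 20500.
The coefficient (1 - P/K) = 0 when P = K, identifying K = 20500 as the carrying capacity.
(a) K = 20500; (b) equilibria P = 0 and P = 20500.


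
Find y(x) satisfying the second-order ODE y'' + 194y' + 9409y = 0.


Characteristic equation: r² + 194r + 9409 = 0, i.e. (r + 97)² = 0.
Repeated root r = -97; include an x factor for the second linearly independent solution.
General solution: y = (C₁ + C₂x)e^(-97x).


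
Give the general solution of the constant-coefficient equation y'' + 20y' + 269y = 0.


Characteristic equation: r² + 20r + 269 = 0.
Discriminant is negative; roots r = -10 ± 13i (complex conjugate pair).
General solution uses e^(α x)(C₁ cos(β x) + C₂ sin(β x)): y = e^(-10x)(C₁cos(13x) + C₂sin(13x)).


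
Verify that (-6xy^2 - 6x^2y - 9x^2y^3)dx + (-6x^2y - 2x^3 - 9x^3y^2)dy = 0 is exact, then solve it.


Check exactness: ∂M/∂y = -12xy - 6x^2 - 27x^2y^2 and ∂N/∂x = -12xy - 6x^2 - 27x^2y^2; equal, so the equation is exact.
Integrate M with respect to x (treating y as constant): ∫M dx = -3x^2y^2 - 2x^3y - 3x^3y^3 + h(y).
Differentiate w.r.t. y and set equal to N: all terms match, so h'(y) = 0 and h is a constant absorbed into C.
General solution: -3x^2y^2 - 2x^3y - 3x^3y^3 = C.


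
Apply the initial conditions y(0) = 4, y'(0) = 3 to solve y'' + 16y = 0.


Characteristic roots of r² + 16 = 0 are ±4i, so y = C₁cos(4x) + C₂sin(4x).
Apply y(0) = 4: C₁ = 4. Differentiate and apply y'(0) = 3: 4·C₂ = 3, so C₂ = 3/4.
Particular solution: y = 4cos(4x) + (3/4)sin(4x).


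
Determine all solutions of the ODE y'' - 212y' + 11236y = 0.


Characteristic equation: r² - 212r + 11236 = 0, i.e. (r - 106)² = 0.
Repeated root r = 106; include an x factor for the second linearly independent solution.
General solution: y = (C₁ + C₂x)e^(106x).


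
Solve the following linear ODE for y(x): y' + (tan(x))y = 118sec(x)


P(x) = tan(x) ⇒ μ = e^(∫tan(x)dx) = sec(x).
(sec(x) y)' = 118sec²(x) ⇒ sec(x) y = 118tan(x) + C.
Multiply by cos(x): y = 118sin(x) + C·cos(x).


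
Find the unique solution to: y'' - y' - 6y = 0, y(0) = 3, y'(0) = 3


Characteristic roots of r² - r - 6 = 0 are 3, -2.
General solution y = c₁ e^(3x) + c₂ e^(-2x).
Apply y(0) = 3: c₁ + c₂ = 3. Apply y'(0) = 3: 3 c₁ - 2 c₂ = 3.
Solve: c₁ = 9/5, c₂ = 6/5.
Particular solution: y = (9/5)e^(3x) + (6/5)e^(-2x).


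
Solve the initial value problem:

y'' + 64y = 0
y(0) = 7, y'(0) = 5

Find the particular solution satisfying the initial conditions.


Characteristic roots of r² + 64 = 0 are ±8i, so y = C₁cos(8x) + C₂sin(8x).
Apply y(0) = 7: C₁ = 7. Differentiate and apply y'(0) = 5: 8·C₂ = 5, so C₂ = 5/8.
Particular solution: y = 7cos(8x) + (5/8)sin(8x).


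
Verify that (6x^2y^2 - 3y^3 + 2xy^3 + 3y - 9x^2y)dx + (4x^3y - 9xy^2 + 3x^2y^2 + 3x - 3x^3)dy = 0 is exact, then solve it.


Check exactness: ∂M/∂y = 12x^2y - 9y^2 + 6xy^2 + 3 - 9x^2 and ∂N/∂x = 12x^2y - 9y^2 + 6xy^2 + 3 - 9x^2; equal, so the equation is exact.
Integrate M with respect to x (treating y as constant): ∫M dx = 2x^3y^2 - 3xy^3 + x^2y^3 + 3xy - 3x^3y + h(y).
Differentiate w.r.t. y and set equal to N: all terms match, so h'(y) = 0 and h is a constant absorbed into C.
General solution: 2x^3y^2 - 3xy^3 + x^2y^3 + 3xy - 3x^3y = C.


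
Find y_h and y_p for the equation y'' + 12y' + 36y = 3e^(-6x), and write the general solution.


Characteristic polynomial (r + 6)² = 0; repeated root r = -6.
y_h = (C₁ + C₂x)e^(-6x). Forcing matches the repeated root (resonance), so try y_p = Ax² e^(-6x).
Substitute and solve for A: 2A = 3, so A = 3/2.
General solution: y = (C₁ + C₂x + (3/2)x²)e^(-6x).


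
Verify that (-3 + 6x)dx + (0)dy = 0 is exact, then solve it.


Check exactness: ∂M/∂y = 0 and ∂N/∂x = 0; equal, so the equation is exact.
Integrate M with respect to x (treating y as constant): ∫M dx = -3x + 3x^2 + h(y).
Differentiate w.r.t. y and set equal to N: all terms match, so h'(y) = 0 and h is a constant absorbed into C.
General solution: -3x + 3x^2 = C.


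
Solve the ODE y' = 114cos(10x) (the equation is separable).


g(y) = 1, so integrate directly: y = ∫ 114cos(10x) dx = (57/5)sin(10x) + C.


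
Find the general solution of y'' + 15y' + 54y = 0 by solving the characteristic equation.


Characteristic equation: r² + 15r + 54 = 0.
Factor: (r + 9)(r + 6) = 0 ⇒ r = -9, -6 (distinct real).
General solution: y = C₁e^(-9x) + C₂e^(-6x).


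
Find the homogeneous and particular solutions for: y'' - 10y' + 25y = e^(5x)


Characteristic polynomial (r - 5)² = 0; repeated root r = 5.
y_h = (C₁ + C₂x)e^(5x). Forcing matches the repeated root (resonance), so try y_p = Ax² e^(5x).
Substitute and solve for A: 2A = 1, so A = 1/2.
General solution: y = (C₁ + C₂x + (1/2)x²)e^(5x).


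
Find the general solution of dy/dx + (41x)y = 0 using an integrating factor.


P(x) = 41x ⇒ μ = e^((41/2)x²).
Q(x) = 0 so μ y is constant: y = Ce^(-(41/2)x²).


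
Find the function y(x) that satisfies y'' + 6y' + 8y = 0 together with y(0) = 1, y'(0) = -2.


Characteristic roots of r² + 6r + 8 = 0 are -2, -4.
General solution y = c₁ e^(-2x) + c₂ e^(-4x).
Apply y(0) = 1: c₁ + c₂ = 1. Apply y'(0) = -2: -2 c₁ - 4 c₂ = -2.
Solve: c₁ = 1, c₂ = 0.
Particular solution: y = e^(-2x) + 0e^(-4x).


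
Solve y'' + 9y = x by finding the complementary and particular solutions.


Homogeneous: r² + 9 = 0 ⇒ r = ±3i, y_h = C₁cos(3x) + C₂sin(3x).
Polynomial forcing; try y_p = Ax + B. Then y_p'' + 9 y_p = 9(Ax + B) = x, so B = 0 and A = 1/9.
General solution: y = C₁cos(3x) + C₂sin(3x) + (1/9)x.


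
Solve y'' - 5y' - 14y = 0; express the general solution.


Characteristic equation: r² - 5r - 14 = 0.
Factor: (r + 2)(r - 7) = 0 ⇒ r = -2, 7 (distinct real).
General solution: y = C₁e^(-2x) + C₂e^(7x).


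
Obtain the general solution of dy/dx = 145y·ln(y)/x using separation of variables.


Separate: dy/[y ln(y)] = 145 dx/x.
Substitute u = ln(y): du/u = 145 dx/x.
Integrate: ln|ln(y)| = 145ln|x| + C₀, hence ln(y) = C·x^145.


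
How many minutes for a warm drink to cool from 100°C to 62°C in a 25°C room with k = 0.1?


From T(t) = T_a + (T₀ - T_a)e^(-kt), set T(t) = 62:
(62 - 25) / (100 - 25) = e^(-0.1t), so t = -ln(0.493)/0.1 ≈ 7.1 minutes.


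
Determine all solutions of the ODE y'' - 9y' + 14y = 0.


Characteristic equation: r² - 9r + 14 = 0.
Factor: (r - 7)(r - 2) = 0 ⇒ r = 7, 2 (distinct real).
General solution: y = C₁e^(7x) + C₂e^(2x).


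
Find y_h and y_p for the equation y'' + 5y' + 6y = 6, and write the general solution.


Characteristic roots of r² + 5r + 6 = 0 are -3, -2.
y_h = C₁e^(-3x) + C₂e^(-2x).
Constant forcing; try y_p = A. Then 6A = 6 ⇒ A = 1.
General solution: y = C₁e^(-3x) + C₂e^(-2x) + 1.


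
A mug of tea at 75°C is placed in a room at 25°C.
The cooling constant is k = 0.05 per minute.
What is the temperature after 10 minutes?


Newton's law: dT/dt = -k(T - T_a) has solution T(t) = T_a + (T₀ - T_a)e^(-kt).
Plug in T_a = 25, T₀ = 75, k = 0.05, t = 10: T(10) = 25 + (50)e^(-0.50) ≈ 55.3°C.


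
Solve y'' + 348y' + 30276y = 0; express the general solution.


Characteristic equation: r² + 348r + 30276 = 0, i.e. (r + 174)² = 0.
Repeated root r = -174; include an x factor for the second linearly independent solution.
General solution: y = (C₁ + C₂x)e^(-174x).


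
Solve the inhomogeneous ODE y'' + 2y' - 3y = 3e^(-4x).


Characteristic roots of r² + 2r - 3 = 0 are 1, -3.
y_h = C₁e^(x) + C₂e^(-3x).
Forcing exponent -4 is not a characteristic root; try y_p = Ae^(-4x).
Substitute: A·(16 + (2)·-4 + (-3)) = A·5 = 3, so A = 3/5.
General solution: y = C₁e^(x) + C₂e^(-3x) + (3/5)e^(-4x).


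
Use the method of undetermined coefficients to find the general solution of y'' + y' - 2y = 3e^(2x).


Characteristic roots of r² + r - 2 = 0 are -2, 1.
y_h = C₁e^(-2x) + C₂e^(x).
Forcing exponent 2 is not a characteristic root; try y_p = Ae^(2x).
Substitute: A·(4 + (1)·2 + (-2)) = A·4 = 3, so A = 3/4.
General solution: y = C₁e^(-2x) + C₂e^(x) + (3/4)e^(2x).


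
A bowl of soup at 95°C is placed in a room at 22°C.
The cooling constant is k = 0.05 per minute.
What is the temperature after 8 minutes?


Newton's law: dT/dt = -k(T - T_a) has solution T(t) = T_a + (T₀ - T_a)e^(-kt).
Plug in T_a = 22, T₀ = 95, k = 0.05, t = 8: T(8) = 22 + (73)e^(-0.40) ≈ 70.9°C.


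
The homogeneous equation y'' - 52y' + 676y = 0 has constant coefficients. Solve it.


Characteristic equation: r² - 52r + 676 = 0, i.e. (r - 26)² = 0.
Repeated root r = 26; include an x factor for the second linearly independent solution.
General solution: y = (C₁ + C₂x)e^(26x).


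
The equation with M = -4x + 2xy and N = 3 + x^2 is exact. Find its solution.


Check exactness: ∂M/∂y = 2x and ∂N/∂x = 2x; equal, so the equation is exact.
Integrate M with respect to x (treating y as constant): ∫M dx = -2x^2 + x^2y + h(y).
Differentiate w.r.t. y and set equal to N: the x-dependent terms already match, leaving h'(y) = 3. Integrate: h(y) = 3y.
So F(x,y) = 3y - 2x^2 + x^2y.
General solution: 3y - 2x^2 + x^2y = C.


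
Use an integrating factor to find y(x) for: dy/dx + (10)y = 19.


P(x) = 10, Q(x) = 19; integrating factor μ = e^(10x).
(μ y)' = 19e^(10x) ⇒ μ y = (19/10)e^(10x) + C.
Divide by μ: y = 19/10 + Ce^(-10x).


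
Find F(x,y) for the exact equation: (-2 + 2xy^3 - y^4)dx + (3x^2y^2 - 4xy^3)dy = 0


Check exactness: ∂M/∂y = 6xy^2 - 4y^3 and ∂N/∂x = 6xy^2 - 4y^3; equal, so the equation is exact.
Integrate M with respect to x (treating y as constant): ∫M dx = -2x + x^2y^3 - xy^4 + h(y).
Differentiate w.r.t. y and set equal to N: all terms match, so h'(y) = 0 and h is a constant absorbed into C.
General solution: -2x + x^2y^3 - xy^4 = C.


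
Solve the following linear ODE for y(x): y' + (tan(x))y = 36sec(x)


P(x) = tan(x) ⇒ μ = e^(∫tan(x)dx) = sec(x).
(sec(x) y)' = 36sec²(x) ⇒ sec(x) y = 36tan(x) + C.
Multiply by cos(x): y = 36sin(x) + C·cos(x).


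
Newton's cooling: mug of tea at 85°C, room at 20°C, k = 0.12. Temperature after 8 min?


Newton's law: dT/dt = -k(T - T_a) has solution T(t) = T_a + (T₀ - T_a)e^(-kt).
Plug in T_a = 20, T₀ = 85, k = 0.12, t = 8: T(8) = 20 + (65)e^(-0.96) ≈ 44.9°C.


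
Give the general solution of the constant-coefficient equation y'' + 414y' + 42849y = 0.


Characteristic equation: r² + 414r + 42849 = 0, i.e. (r + 207)² = 0.
Repeated root r = -207; include an x factor for the second linearly independent solution.
General solution: y = (C₁ + C₂x)e^(-207x).


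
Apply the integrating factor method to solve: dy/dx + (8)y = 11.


P(x) = 8, Q(x) = 11; integrating factor μ = e^(8x).
(μ y)' = 11e^(8x) ⇒ μ y = (11/8)e^(8x) + C.
Divide by μ: y = 11/8 + Ce^(-8x).


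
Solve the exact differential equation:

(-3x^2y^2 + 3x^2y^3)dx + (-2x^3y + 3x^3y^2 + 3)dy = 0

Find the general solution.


Check exactness: ∂M/∂y = -6x^2y + 9x^2y^2 and ∂N/∂x = -6x^2y + 9x^2y^2; equal, so the equation is exact.
Integrate M with respect to x (treating y as constant): ∫M dx = -x^3y^2 + x^3y^3 + h(y).
Differentiate w.r.t. y and set equal to N: the x-dependent terms already match, leaving h'(y) = 3. Integrate: h(y) = 3y.
So F(x,y) = -x^3y^2 + x^3y^3 + 3y.
General solution: -x^3y^2 + x^3y^3 + 3y = C.


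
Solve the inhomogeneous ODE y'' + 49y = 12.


Homogeneous part: r² + 49 = 0 ⇒ r = ±7i, so y_h = C₁cos(7x) + C₂sin(7x).
Try constant y_p = A; plug in: 49A = 12 ⇒ A = 12/49.
General solution: y = C₁cos(7x) + C₂sin(7x) + 12/49.


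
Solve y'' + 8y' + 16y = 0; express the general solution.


Characteristic equation: r² + 8r + 16 = 0, i.e. (r + 4)² = 0.
Repeated root r = -4; include an x factor for the second linearly independent solution.
General solution: y = (C₁ + C₂x)e^(-4x).


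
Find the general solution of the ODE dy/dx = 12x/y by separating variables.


Separate variables: y dy = 12x dx.
Integrate both sides: y²/2 = 6x^2 + C₀.
Multiply by 2: y² = 12x^2 + C.


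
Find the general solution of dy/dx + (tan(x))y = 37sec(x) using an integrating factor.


P(x) = tan(x) ⇒ μ = e^(∫tan(x)dx) = sec(x).
(sec(x) y)' = 37sec²(x) ⇒ sec(x) y = 37tan(x) + C.
Multiply by cos(x): y = 37sin(x) + C·cos(x).


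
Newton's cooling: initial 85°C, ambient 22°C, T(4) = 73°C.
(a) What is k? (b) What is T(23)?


Newton's law: T(t) = T_a + (T₀ - T_a)e^(-kt).
(a) Use T(4) = 73: (73 - 22)/(85 - 22) = e^(-k·4), so k = -ln(0.810)/4 ≈ 0.0528.
(b) Apply k to t = 23: T(23) = 22 + (63)e^(-1.215) ≈ 40.7°C.


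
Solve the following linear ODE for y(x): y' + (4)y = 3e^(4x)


P(x) = 4 ⇒ μ = e^(4x).
(μ y)' = 3e^(8x) ⇒ μ y = (3/8)e^(8x) + C.
Divide by μ: y = (3/8)e^(4x) + Ce^(-4x).


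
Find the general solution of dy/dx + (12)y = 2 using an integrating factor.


P(x) = 12, Q(x) = 2; integrating factor μ = e^(12x).
(μ y)' = 2e^(12x) ⇒ μ y = (1/6)e^(12x) + C.
Divide by μ: y = 1/6 + Ce^(-12x).


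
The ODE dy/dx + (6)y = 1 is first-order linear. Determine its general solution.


P(x) = 6, Q(x) = 1; integrating factor μ = e^(6x).
(μ y)' = e^(6x) ⇒ μ y = (1/6)e^(6x) + C.
Divide by μ: y = 1/6 + Ce^(-6x).


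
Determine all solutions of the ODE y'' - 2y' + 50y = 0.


Characteristic equation: r² - 2r + 50 = 0.
Discriminant is negative; roots r = 1 ± 7i (complex conjugate pair).
General solution uses e^(α x)(C₁ cos(β x) + C₂ sin(β x)): y = e^(x)(C₁cos(7x) + C₂sin(7x)).


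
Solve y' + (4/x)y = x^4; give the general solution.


P(x) = 4/x ⇒ μ = x^4.
(x^4 y)' = x^4·x^4 = x^8.
Integrate: x^4 y = x^9/(9) + C.
Solve for y: y = (1/9)x^5 + C/x^4.


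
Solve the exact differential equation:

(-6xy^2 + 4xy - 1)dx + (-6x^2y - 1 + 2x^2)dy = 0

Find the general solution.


Check exactness: ∂M/∂y = -12xy + 4x and ∂N/∂x = -12xy + 4x; equal, so the equation is exact.
Integrate M with respect to x (treating y as constant): ∫M dx = -3x^2y^2 + 2x^2y - x + h(y).
Differentiate w.r.t. y and set equal to N: the x-dependent terms already match, leaving h'(y) = -1. Integrate: h(y) = -y.
So F(x,y) = -3x^2y^2 - y + 2x^2y - x.
General solution: -3x^2y^2 - y + 2x^2y - x = C.


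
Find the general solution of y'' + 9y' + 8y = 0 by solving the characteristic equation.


Characteristic equation: r² + 9r + 8 = 0.
Factor: (r + 8)(r + 1) = 0 ⇒ r = -8, -1 (distinct real).
General solution: y = C₁e^(-8x) + C₂e^(-x).


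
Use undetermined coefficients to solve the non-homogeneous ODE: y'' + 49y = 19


Homogeneous part: r² + 49 = 0 ⇒ r = ±7i, so y_h = C₁cos(7x) + C₂sin(7x).
Try constant y_p = A; plug in: 49A = 19 ⇒ A = 19/49.
General solution: y = C₁cos(7x) + C₂sin(7x) + 19/49.


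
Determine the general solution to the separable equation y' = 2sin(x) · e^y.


Separate: e^(-y) dy = 2sin(x) dx.
Integrate: -e^(-y) = -2cos(x) + C₀.
Rearrange: e^(-y) = 2cos(x) + C.


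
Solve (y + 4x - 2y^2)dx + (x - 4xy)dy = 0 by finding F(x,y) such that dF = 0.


Check exactness: ∂M/∂y = 1 - 4y and ∂N/∂x = 1 - 4y; equal, so the equation is exact.
Integrate M with respect to x (treating y as constant): ∫M dx = xy + 2x^2 - 2xy^2 + h(y).
Differentiate w.r.t. y and set equal to N: all terms match, so h'(y) = 0 and h is a constant absorbed into C.
General solution: xy + 2x^2 - 2xy^2 = C.


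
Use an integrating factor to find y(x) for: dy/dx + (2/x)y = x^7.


P(x) = 2/x ⇒ μ = x^2.
(x^2 y)' = x^2·x^7 = x^9.
Integrate: x^2 y = x^10/(10) + C.
Solve for y: y = (1/10)x^8 + C/x^2.


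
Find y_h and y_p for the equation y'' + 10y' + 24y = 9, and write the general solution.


Characteristic roots of r² + 10r + 24 = 0 are -4, -6.
y_h = C₁e^(-4x) + C₂e^(-6x).
Constant forcing; try y_p = A. Then 24A = 9 ⇒ A = 3/8.
General solution: y = C₁e^(-4x) + C₂e^(-6x) + 3/8.


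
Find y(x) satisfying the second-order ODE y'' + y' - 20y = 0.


Characteristic equation: r² + r - 20 = 0.
Factor: (r + 5)(r - 4) = 0 ⇒ r = -5, 4 (distinct real).
General solution: y = C₁e^(-5x) + C₂e^(4x).


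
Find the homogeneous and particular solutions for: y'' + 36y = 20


Homogeneous part: r² + 36 = 0 ⇒ r = ±6i, so y_h = C₁cos(6x) + C₂sin(6x).
Try constant y_p = A; plug in: 36A = 20 ⇒ A = 5/9.
General solution: y = C₁cos(6x) + C₂sin(6x) + 5/9.


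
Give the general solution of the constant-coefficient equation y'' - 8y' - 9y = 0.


Characteristic equation: r² - 8r - 9 = 0.
Factor: (r - 9)(r + 1) = 0 ⇒ r = 9, -1 (distinct real).
General solution: y = C₁e^(9x) + C₂e^(-x).


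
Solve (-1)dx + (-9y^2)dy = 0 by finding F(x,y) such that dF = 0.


Check exactness: ∂M/∂y = 0 and ∂N/∂x = 0; equal, so the equation is exact.
Integrate M with respect to x (treating y as constant): ∫M dx = -x + h(y).
Differentiate w.r.t. y and set equal to N: the x-dependent terms already match, leaving h'(y) = -9y^2. Integrate: h(y) = -3y^3.
So F(x,y) = -x - 3y^3.
General solution: -x - 3y^3 = C.


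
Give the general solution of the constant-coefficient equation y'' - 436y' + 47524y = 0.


Characteristic equation: r² - 436r + 47524 = 0, i.e. (r - 218)² = 0.
Repeated root r = 218; include an x factor for the second linearly independent solution.
General solution: y = (C₁ + C₂x)e^(218x).


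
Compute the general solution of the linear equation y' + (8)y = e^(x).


P(x) = 8 ⇒ μ = e^(8x).
(μ y)' = e^(9x) ⇒ μ y = e^(9x)/9 + C.
Divide by μ: y = (1/9)e^(x) + Ce^(-8x).


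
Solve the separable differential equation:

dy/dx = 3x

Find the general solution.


Integrate both sides with respect to x: y = ∫ 3x dx = (3/2)x^2 + C.


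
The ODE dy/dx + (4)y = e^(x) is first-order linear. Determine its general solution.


P(x) = 4 ⇒ μ = e^(4x).
(μ y)' = e^(5x) ⇒ μ y = e^(5x)/5 + C.
Divide by μ: y = (1/5)e^(x) + Ce^(-4x).


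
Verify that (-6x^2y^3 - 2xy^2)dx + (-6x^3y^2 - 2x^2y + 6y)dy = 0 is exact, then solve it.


Check exactness: ∂M/∂y = -18x^2y^2 - 4xy and ∂N/∂x = -18x^2y^2 - 4xy; equal, so the equation is exact.
Integrate M with respect to x (treating y as constant): ∫M dx = -2x^3y^3 - x^2y^2 + h(y).
Differentiate w.r.t. y and set equal to N: the x-dependent terms already match, leaving h'(y) = 6y. Integrate: h(y) = 3y^2.
So F(x,y) = -2x^3y^3 - x^2y^2 + 3y^2.
General solution: -2x^3y^3 - x^2y^2 + 3y^2 = C.


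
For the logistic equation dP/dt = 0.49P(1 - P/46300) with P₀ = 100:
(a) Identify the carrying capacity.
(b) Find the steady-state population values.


Logistic ODE dP/dt = 0.49P(1 - P/46300) has equilibria where dP/dt = 0, i.e. P = 0 or P = 46300.
The coefficient (1 - P/K) = 0 when P = K, identifying K = 46300 as the carrying capacity.
(a) K = 46300; (b) equilibria P = 0 and P = 46300.


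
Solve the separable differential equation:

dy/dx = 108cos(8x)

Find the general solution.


g(y) = 1, so integrate directly: y = ∫ 108cos(8x) dx = (27/2)sin(8x) + C.


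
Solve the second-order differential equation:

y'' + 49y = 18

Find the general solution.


Homogeneous part: r² + 49 = 0 ⇒ r = ±7i, so y_h = C₁cos(7x) + C₂sin(7x).
Try constant y_p = A; plug in: 49A = 18 ⇒ A = 18/49.
General solution: y = C₁cos(7x) + C₂sin(7x) + 18/49.


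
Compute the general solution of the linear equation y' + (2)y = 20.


P(x) = 2, Q(x) = 20; integrating factor μ = e^(2x).
(μ y)' = 20e^(2x) ⇒ μ y = 10e^(2x) + C.
Divide by μ: y = 10 + Ce^(-2x).


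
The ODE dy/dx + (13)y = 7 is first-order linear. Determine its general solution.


P(x) = 13, Q(x) = 7; integrating factor μ = e^(13x).
(μ y)' = 7e^(13x) ⇒ μ y = (7/13)e^(13x) + C.
Divide by μ: y = 7/13 + Ce^(-13x).


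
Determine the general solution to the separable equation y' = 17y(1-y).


Separate: dy/[y(1-y)] = 17 dx.
Partial fractions: 1/[y(1-y)] = 1/y + 1/(1-y).
Integrate: ln|y/(1-y)| = 17x + C₀.
Solve for y: y = 1/(1 + Ce^(-17x)).


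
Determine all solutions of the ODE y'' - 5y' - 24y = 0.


Characteristic equation: r² - 5r - 24 = 0.
Factor: (r - 8)(r + 3) = 0 ⇒ r = 8, -3 (distinct real).
General solution: y = C₁e^(8x) + C₂e^(-3x).


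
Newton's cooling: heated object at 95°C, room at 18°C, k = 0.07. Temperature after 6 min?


Newton's law: dT/dt = -k(T - T_a) has solution T(t) = T_a + (T₀ - T_a)e^(-kt).
Plug in T_a = 18, T₀ = 95, k = 0.07, t = 6: T(6) = 18 + (77)e^(-0.42) ≈ 68.6°C.
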